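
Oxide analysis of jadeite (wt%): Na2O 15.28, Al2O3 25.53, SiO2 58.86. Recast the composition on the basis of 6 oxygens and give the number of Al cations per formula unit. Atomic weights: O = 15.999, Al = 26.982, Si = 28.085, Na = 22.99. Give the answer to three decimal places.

1.016 Al apfu

15.28 wt% Na2O ÷ 61.979 g/mol = 0.24654 mol, giving 0.49308 Na and 0.24654 O.
25.53 wt% Al2O3 ÷ 101.961 g/mol = 0.25039 mol, giving 0.50078 Al and 0.75117 O.
58.86 wt% SiO2 ÷ 60.083 g/mol = 0.97964 mol, giving 0.97964 Si and 1.95928 O.
Oxygen sums to 2.95699; scaling by 6/2.95699 = 2.02909 puts the formula on 6 O.
Al: 0.50078 × 2.02909 = 1.016 atoms per formula unit.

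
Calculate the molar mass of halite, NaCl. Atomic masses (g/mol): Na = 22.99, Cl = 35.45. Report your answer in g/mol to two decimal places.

The formula mass is the sum 1*22.99 + 1*35.45.

58.44 g/mol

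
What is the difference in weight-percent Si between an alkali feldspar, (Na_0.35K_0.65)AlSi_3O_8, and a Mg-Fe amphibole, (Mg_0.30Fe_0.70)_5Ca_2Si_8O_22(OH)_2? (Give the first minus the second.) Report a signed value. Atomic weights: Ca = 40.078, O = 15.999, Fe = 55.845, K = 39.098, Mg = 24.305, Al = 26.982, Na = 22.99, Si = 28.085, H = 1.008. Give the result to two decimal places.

6.55 percentage points

First mineral: 84.255 g Si in 272.689 g formula = 30.90 wt% Si.
Second mineral: 224.680 g Si in 922.743 g formula = 24.35 wt% Si.
30.90% − 24.35% gives a difference of 6.55 percentage points.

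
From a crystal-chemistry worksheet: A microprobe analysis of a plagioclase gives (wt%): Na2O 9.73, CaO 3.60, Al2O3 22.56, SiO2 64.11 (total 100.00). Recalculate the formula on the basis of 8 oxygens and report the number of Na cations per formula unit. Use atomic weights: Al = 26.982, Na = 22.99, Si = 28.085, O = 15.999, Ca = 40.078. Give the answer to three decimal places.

0.832 Na apfu

Na2O (M=61.979): mol = 0.15699; Na = 0.31398, O = 0.15699.
CaO (M=56.077): mol = 0.06420; Ca = 0.06420, O = 0.06420.
Al2O3 (M=101.961): mol = 0.22126; Al = 0.44252, O = 0.66378.
SiO2 (M=60.083): mol = 1.06702; Si = 1.06702, O = 2.13404.
ΣO = 3.01901; factor = 8/ΣO = 2.64988.
Na apfu = 0.31398 × 2.64988 = 0.832.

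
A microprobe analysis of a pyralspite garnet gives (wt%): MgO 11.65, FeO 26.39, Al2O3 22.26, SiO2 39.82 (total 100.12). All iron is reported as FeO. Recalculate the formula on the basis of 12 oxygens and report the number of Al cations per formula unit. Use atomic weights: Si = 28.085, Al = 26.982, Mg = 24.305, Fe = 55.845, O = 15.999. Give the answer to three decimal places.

1.987 Al apfu

MgO (M=40.304): mol = 0.28905; Mg = 0.28905, O = 0.28905.
FeO (M=71.844): mol = 0.36732; Fe = 0.36732, O = 0.36732.
Al2O3 (M=101.961): mol = 0.21832; Al = 0.43664, O = 0.65496.
SiO2 (M=60.083): mol = 0.66275; Si = 0.66275, O = 1.32550.
ΣO = 2.63683; factor = 12/ΣO = 4.55092.
Al apfu = 0.43664 × 4.55092 = 1.987.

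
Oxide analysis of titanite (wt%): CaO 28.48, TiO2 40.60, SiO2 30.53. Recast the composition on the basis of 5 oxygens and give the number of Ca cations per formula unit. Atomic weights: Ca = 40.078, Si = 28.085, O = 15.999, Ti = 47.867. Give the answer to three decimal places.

CaO (M=56.077): mol = 0.50787; Ca = 0.50787, O = 0.50787.
TiO2 (M=79.865): mol = 0.50836; Ti = 0.50836, O = 1.01672.
SiO2 (M=60.083): mol = 0.50813; Si = 0.50813, O = 1.01626.
ΣO = 2.54085; factor = 5/ΣO = 1.96785.
Ca apfu = 0.50787 × 1.96785 = 0.999.

0.999 Ca apfu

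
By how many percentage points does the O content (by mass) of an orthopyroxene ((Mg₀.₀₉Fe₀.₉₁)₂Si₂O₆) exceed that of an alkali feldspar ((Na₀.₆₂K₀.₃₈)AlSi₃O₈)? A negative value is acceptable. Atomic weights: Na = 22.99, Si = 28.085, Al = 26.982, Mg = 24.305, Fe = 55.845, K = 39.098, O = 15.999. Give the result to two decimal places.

-10.52 percentage points

First mineral: 95.994 g O in 258.177 g formula = 37.18 wt% O.
Second mineral: 127.992 g O in 268.340 g formula = 47.70 wt% O.
37.18% − 47.70% gives a difference of -10.52 percentage points.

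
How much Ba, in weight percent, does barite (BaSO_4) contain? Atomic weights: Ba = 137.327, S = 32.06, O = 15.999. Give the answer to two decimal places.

Molar mass of BaSO_4: 1×137.327 + 1×32.06 + 4×15.999 = 233.383 g/mol.
Mass of Ba per formula unit: 1 × 137.327 = 137.327 g.
Weight fraction Ba = 137.327 / 233.383 = 0.5884.

58.84 weight percent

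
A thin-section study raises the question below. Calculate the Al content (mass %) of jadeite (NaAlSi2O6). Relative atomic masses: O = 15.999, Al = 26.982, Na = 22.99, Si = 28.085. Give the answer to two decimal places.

M(NaAlSi2O6) = 202.136 g/mol.
Al contributes 1 × 26.982 = 26.982 g per mole.
26.982/202.136 = 0.1335 → 13.35%.

13.35 mass %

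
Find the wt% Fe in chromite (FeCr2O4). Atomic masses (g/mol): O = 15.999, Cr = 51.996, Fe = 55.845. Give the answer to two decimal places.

24.95 wt%

Molar mass of FeCr2O4: 1·55.845 + 2·51.996 + 4·15.999 = 223.833 g/mol.
Mass of Fe per formula unit: 1 × 55.845 = 55.845 g.
Weight fraction Fe = 55.845 / 223.833 = 0.2495.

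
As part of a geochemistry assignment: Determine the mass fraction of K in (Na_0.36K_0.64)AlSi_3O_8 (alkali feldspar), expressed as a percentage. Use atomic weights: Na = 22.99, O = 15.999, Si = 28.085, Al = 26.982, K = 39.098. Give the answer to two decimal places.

9.18 weight percent

M((Na_0.36K_0.64)AlSi_3O_8) = 272.528 g/mol.
K contributes 0.64 × 39.098 = 25.023 g per mole.
25.023/272.528 = 0.0918 → 9.18%.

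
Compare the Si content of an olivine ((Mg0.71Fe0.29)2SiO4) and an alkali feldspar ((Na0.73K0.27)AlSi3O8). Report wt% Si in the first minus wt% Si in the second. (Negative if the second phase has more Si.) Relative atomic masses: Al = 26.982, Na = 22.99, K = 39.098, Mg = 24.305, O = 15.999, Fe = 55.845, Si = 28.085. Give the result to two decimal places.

-13.94 percentage points

M((Mg0.71Fe0.29)2SiO4) = 158.984 g/mol, so wt% Si = 28.085/158.984 × 100 = 17.67%.
M((Na0.73K0.27)AlSi3O8) = 266.568 g/mol, so wt% Si = 84.255/266.568 × 100 = 31.61%.
17.67 − 31.61 = -13.94 pp.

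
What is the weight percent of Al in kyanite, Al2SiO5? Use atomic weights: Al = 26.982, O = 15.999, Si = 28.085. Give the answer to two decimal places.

33.30 wt%

Formula mass = 2*26.982 + 1*28.085 + 5*15.999 = 162.044 g/mol, of which 53.964 g is Al.
So Al makes up 53.964/162.044 = 0.3330 of the mass, i.e. 33.30%.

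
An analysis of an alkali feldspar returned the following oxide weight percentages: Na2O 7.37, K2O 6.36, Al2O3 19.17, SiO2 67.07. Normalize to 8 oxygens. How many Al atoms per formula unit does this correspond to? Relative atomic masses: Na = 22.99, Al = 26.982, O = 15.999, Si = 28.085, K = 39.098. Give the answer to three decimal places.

1.008 Al apfu

Na2O (M=61.979): mol = 0.11891; Na = 0.23782, O = 0.11891.
K2O (M=94.195): mol = 0.06752; K = 0.13504, O = 0.06752.
Al2O3 (M=101.961): mol = 0.18801; Al = 0.37602, O = 0.56403.
SiO2 (M=60.083): mol = 1.11629; Si = 1.11629, O = 2.23258.
ΣO = 2.98304; factor = 8/ΣO = 2.68183.
Al apfu = 0.37602 × 2.68183 = 1.008.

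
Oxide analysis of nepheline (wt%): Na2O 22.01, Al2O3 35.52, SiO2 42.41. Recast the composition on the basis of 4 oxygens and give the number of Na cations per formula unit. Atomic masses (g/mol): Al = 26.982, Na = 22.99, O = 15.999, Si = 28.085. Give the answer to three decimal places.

1.010 Na apfu

22.01 wt% Na2O ÷ 61.979 g/mol = 0.35512 mol, giving 0.71024 Na and 0.35512 O.
35.52 wt% Al2O3 ÷ 101.961 g/mol = 0.34837 mol, giving 0.69674 Al and 1.04511 O.
42.41 wt% SiO2 ÷ 60.083 g/mol = 0.70586 mol, giving 0.70586 Si and 1.41172 O.
Oxygen sums to 2.81195; scaling by 4/2.81195 = 1.42250 puts the formula on 4 O.
Na: 0.71024 × 1.42250 = 1.010 atoms per formula unit.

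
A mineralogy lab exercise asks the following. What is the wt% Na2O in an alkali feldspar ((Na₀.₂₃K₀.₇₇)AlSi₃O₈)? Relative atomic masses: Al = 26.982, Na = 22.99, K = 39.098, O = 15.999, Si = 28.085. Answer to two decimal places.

2.60 wt%

Formula mass = 274.622 g/mol.
0.23 Na → 0.1150 mol Na2O per formula unit; M(Na2O) = 61.979, so Na2O mass = 7.128 g.
7.128/274.622 × 100 = 2.60 wt%.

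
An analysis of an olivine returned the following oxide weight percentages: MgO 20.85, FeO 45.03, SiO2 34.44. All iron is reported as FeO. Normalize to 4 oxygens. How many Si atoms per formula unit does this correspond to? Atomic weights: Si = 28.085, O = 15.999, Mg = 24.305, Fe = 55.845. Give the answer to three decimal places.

1.001 Si apfu

20.85 wt% MgO ÷ 40.304 g/mol = 0.51732 mol, giving 0.51732 Mg and 0.51732 O.
45.03 wt% FeO ÷ 71.844 g/mol = 0.62677 mol, giving 0.62677 Fe and 0.62677 O.
34.44 wt% SiO2 ÷ 60.083 g/mol = 0.57321 mol, giving 0.57321 Si and 1.14642 O.
Oxygen sums to 2.29051; scaling by 4/2.29051 = 1.74634 puts the formula on 4 O.
Si: 0.57321 × 1.74634 = 1.001 atoms per formula unit.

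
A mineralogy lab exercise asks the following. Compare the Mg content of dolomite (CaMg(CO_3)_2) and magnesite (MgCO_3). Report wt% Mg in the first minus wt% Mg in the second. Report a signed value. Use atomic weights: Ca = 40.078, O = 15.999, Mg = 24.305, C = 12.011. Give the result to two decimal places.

-15.65 percentage points

M(CaMg(CO_3)_2) = 184.399 g/mol, so wt% Mg = 24.305/184.399 × 100 = 13.18%.
M(MgCO_3) = 84.313 g/mol, so wt% Mg = 24.305/84.313 × 100 = 28.83%.
13.18 − 28.83 = -15.65 pp.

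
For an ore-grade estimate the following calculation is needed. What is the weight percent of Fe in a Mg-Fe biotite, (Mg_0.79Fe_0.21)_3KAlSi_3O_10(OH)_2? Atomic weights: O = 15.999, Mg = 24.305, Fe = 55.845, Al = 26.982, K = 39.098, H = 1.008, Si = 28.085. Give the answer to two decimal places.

8.05 mass %

Formula mass = 2.37*24.305 + 0.63*55.845 + 1*39.098 + 1*26.982 + 3*28.085 + 12*15.999 + 2*1.008 = 437.124 g/mol, of which 35.182 g is Fe.
So Fe makes up 35.182/437.124 = 0.0805 of the mass, i.e. 8.05%.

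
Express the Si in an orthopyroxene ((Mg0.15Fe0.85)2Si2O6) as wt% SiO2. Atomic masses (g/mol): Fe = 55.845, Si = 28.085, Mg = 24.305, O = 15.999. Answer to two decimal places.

Formula mass = 254.392 g/mol.
2 Si → 2.0000 mol SiO2 per formula unit; M(SiO2) = 60.083, so SiO2 mass = 120.166 g.
120.166/254.392 × 100 = 47.24 wt%.

47.24 wt%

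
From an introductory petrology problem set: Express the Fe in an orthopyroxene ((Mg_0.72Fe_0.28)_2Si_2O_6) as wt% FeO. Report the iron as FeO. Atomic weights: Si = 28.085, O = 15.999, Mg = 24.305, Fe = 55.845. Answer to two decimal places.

18.42 wt%

M((Mg_0.72Fe_0.28)_2Si_2O_6) = 218.436 g/mol; M(FeO) = 71.844 g/mol.
Moles FeO per formula unit = 0.56 Fe ÷ 1 = 0.5600.
FeO fraction = (0.5600 × 71.844) / 218.436 = 40.233/218.436 = 0.1842.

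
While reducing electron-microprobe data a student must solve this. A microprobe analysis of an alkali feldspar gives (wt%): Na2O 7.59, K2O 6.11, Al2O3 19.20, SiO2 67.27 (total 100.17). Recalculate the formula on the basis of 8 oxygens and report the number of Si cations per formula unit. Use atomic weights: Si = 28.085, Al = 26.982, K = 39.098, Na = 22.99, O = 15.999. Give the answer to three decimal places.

7.59 wt% Na2O ÷ 61.979 g/mol = 0.12246 mol, giving 0.24492 Na and 0.12246 O.
6.11 wt% K2O ÷ 94.195 g/mol = 0.06487 mol, giving 0.12974 K and 0.06487 O.
19.20 wt% Al2O3 ÷ 101.961 g/mol = 0.18831 mol, giving 0.37662 Al and 0.56493 O.
67.27 wt% SiO2 ÷ 60.083 g/mol = 1.11962 mol, giving 1.11962 Si and 2.23924 O.
Oxygen sums to 2.99150; scaling by 8/2.99150 = 2.67424 puts the formula on 8 O.
Si: 1.11962 × 2.67424 = 2.994 atoms per formula unit.

2.994 Si apfu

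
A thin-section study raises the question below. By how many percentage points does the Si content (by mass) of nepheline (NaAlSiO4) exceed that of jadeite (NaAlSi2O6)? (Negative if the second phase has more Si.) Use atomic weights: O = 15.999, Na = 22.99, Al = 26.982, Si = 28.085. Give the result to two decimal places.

First mineral: 28.085 g Si in 142.053 g formula = 19.77 wt% Si.
Second mineral: 56.170 g Si in 202.136 g formula = 27.79 wt% Si.
19.77% − 27.79% gives a difference of -8.02 percentage points.

-8.02 percentage points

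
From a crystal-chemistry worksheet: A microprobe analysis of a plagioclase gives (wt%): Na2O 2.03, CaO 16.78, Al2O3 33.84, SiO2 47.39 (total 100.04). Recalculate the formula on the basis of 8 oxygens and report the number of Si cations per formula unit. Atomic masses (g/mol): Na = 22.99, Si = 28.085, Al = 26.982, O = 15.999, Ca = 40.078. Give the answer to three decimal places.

2.172 Si apfu

Na2O (M=61.979): mol = 0.03275; Na = 0.06550, O = 0.03275.
CaO (M=56.077): mol = 0.29923; Ca = 0.29923, O = 0.29923.
Al2O3 (M=101.961): mol = 0.33189; Al = 0.66378, O = 0.99567.
SiO2 (M=60.083): mol = 0.78874; Si = 0.78874, O = 1.57748.
ΣO = 2.90513; factor = 8/ΣO = 2.75375.
Si apfu = 0.78874 × 2.75375 = 2.172.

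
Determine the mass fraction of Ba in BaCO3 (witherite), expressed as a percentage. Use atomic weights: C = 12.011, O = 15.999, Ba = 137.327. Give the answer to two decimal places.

M(BaCO3) = 197.335 g/mol.
Ba contributes 1 × 137.327 = 137.327 g per mole.
137.327/197.335 = 0.6959 → 69.59%.

69.59 mass %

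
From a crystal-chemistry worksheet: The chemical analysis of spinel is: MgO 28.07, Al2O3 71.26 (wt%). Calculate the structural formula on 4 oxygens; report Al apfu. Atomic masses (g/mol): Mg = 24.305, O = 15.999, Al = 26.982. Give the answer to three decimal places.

MgO (M=40.304): mol = 0.69646; Mg = 0.69646, O = 0.69646.
Al2O3 (M=101.961): mol = 0.69889; Al = 1.39778, O = 2.09667.
ΣO = 2.79313; factor = 4/ΣO = 1.43209.
Al apfu = 1.39778 × 1.43209 = 2.002.

2.002 Al apfu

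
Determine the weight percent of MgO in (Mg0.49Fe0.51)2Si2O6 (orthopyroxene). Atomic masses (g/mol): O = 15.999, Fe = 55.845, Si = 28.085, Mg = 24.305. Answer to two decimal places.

16.96 wt%

M((Mg0.49Fe0.51)2Si2O6) = 232.945 g/mol; M(MgO) = 40.304 g/mol.
Moles MgO per formula unit = 0.98 Mg ÷ 1 = 0.9800.
MgO fraction = (0.9800 × 40.304) / 232.945 = 39.498/232.945 = 0.1696.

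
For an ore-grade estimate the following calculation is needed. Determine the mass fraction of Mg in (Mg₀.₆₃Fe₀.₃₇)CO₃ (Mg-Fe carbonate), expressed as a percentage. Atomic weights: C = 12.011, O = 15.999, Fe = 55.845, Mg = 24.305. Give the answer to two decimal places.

Formula mass = 0.63×24.305 + 0.37×55.845 + 1×12.011 + 3×15.999 = 95.983 g/mol, of which 15.312 g is Mg.
So Mg makes up 15.312/95.983 = 0.1595 of the mass, i.e. 15.95%.

15.95 mass %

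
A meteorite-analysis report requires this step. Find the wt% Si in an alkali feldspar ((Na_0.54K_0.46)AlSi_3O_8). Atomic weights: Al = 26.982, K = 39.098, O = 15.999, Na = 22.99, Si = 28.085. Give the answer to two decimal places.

31.25 wt%

M((Na_0.54K_0.46)AlSi_3O_8) = 269.629 g/mol.
Si contributes 3 × 28.085 = 84.255 g per mole.
84.255/269.629 = 0.3125 → 31.25%.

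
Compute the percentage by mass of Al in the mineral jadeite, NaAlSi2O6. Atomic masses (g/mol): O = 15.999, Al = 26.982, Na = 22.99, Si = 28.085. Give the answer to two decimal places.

13.35 mass %

Molar mass of NaAlSi2O6: 1×22.99 + 1×26.982 + 2×28.085 + 6×15.999 = 202.136 g/mol.
Mass of Al per formula unit: 1 × 26.982 = 26.982 g.
Weight fraction Al = 26.982 / 202.136 = 0.1335.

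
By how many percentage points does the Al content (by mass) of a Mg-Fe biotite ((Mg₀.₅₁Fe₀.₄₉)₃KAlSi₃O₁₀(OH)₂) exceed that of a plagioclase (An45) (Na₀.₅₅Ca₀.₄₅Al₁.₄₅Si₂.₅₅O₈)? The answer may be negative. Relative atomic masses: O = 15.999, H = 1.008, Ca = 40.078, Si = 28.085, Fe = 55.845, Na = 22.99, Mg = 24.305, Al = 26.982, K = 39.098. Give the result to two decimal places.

M((Mg₀.₅₁Fe₀.₄₉)₃KAlSi₃O₁₀(OH)₂) = 463.618 g/mol, so wt% Al = 26.982/463.618 × 100 = 5.82%.
M(Na₀.₅₅Ca₀.₄₅Al₁.₄₅Si₂.₅₅O₈) = 269.412 g/mol, so wt% Al = 39.124/269.412 × 100 = 14.52%.
5.82 − 14.52 = -8.70 pp.

-8.70 percentage points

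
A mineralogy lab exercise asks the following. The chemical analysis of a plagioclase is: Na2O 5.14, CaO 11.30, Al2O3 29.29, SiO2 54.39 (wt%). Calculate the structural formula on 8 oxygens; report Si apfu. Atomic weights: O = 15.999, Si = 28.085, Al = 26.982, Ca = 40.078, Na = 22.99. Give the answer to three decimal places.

2.449 Si apfu

5.14 wt% Na2O ÷ 61.979 g/mol = 0.08293 mol, giving 0.16586 Na and 0.08293 O.
11.30 wt% CaO ÷ 56.077 g/mol = 0.20151 mol, giving 0.20151 Ca and 0.20151 O.
29.29 wt% Al2O3 ÷ 101.961 g/mol = 0.28727 mol, giving 0.57454 Al and 0.86181 O.
54.39 wt% SiO2 ÷ 60.083 g/mol = 0.90525 mol, giving 0.90525 Si and 1.81050 O.
Oxygen sums to 2.95675; scaling by 8/2.95675 = 2.70567 puts the formula on 8 O.
Si: 0.90525 × 2.70567 = 2.449 atoms per formula unit.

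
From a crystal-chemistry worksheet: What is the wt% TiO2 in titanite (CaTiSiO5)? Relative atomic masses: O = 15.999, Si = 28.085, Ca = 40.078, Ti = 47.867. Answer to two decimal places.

Molar mass of CaTiSiO5 = 1*40.078 + 1*47.867 + 1*28.085 + 5*15.999 = 196.025 g/mol.
Each formula unit contains 1 Ti, equivalent to 1/1 = 1.0000 mol TiO2.
M(TiO2) = 1×47.867 + 2×15.999 = 79.865 g/mol.
Mass of TiO2 per formula unit = 1.0000 × 79.865 = 79.865 g.
TiO2 wt% = 79.865 / 196.025 × 100 = 40.74%.

40.74 wt%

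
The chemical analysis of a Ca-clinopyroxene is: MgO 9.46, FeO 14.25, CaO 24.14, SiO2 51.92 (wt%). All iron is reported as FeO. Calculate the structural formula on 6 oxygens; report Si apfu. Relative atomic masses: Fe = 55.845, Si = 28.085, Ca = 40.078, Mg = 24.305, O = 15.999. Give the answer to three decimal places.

2.000 Si apfu

9.46 wt% MgO ÷ 40.304 g/mol = 0.23472 mol, giving 0.23472 Mg and 0.23472 O.
14.25 wt% FeO ÷ 71.844 g/mol = 0.19835 mol, giving 0.19835 Fe and 0.19835 O.
24.14 wt% CaO ÷ 56.077 g/mol = 0.43048 mol, giving 0.43048 Ca and 0.43048 O.
51.92 wt% SiO2 ÷ 60.083 g/mol = 0.86414 mol, giving 0.86414 Si and 1.72828 O.
Oxygen sums to 2.59183; scaling by 6/2.59183 = 2.31497 puts the formula on 6 O.
Si: 0.86414 × 2.31497 = 2.000 atoms per formula unit.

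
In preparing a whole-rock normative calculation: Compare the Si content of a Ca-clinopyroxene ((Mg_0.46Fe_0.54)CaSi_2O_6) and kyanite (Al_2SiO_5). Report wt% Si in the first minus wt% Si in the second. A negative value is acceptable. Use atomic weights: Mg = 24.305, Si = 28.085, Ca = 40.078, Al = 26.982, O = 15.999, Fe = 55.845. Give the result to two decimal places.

M((Mg_0.46Fe_0.54)CaSi_2O_6) = 233.579 g/mol, so wt% Si = 56.170/233.579 × 100 = 24.05%.
M(Al_2SiO_5) = 162.044 g/mol, so wt% Si = 28.085/162.044 × 100 = 17.33%.
24.05 − 17.33 = 6.72 pp.

6.72 percentage points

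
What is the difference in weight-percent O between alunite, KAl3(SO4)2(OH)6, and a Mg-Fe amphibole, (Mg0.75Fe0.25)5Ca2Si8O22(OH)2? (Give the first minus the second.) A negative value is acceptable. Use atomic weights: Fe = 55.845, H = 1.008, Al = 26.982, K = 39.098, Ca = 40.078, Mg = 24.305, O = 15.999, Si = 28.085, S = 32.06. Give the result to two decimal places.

9.00 percentage points

O in KAl3(SO4)2(OH)6: molar mass 414.198 g/mol; 14×15.999 = 223.986 g → 54.08 wt%.
O in (Mg0.75Fe0.25)5Ca2Si8O22(OH)2: molar mass 851.778 g/mol; 24×15.999 = 383.976 g → 45.08 wt%.
Difference = 54.08 − 45.08 = 9.00 percentage points.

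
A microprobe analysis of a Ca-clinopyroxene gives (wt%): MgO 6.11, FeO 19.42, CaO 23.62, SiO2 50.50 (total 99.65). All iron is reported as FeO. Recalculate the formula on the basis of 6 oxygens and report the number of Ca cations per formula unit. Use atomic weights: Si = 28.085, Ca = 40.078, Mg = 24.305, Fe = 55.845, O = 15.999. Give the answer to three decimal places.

MgO: 6.11/40.304 = 0.15160 mol → 0.15160 mol Mg, 0.15160 mol O.
FeO: 19.42/71.844 = 0.27031 mol → 0.27031 mol Fe, 0.27031 mol O.
CaO: 23.62/56.077 = 0.42121 mol → 0.42121 mol Ca, 0.42121 mol O.
SiO2: 50.50/60.083 = 0.84050 mol → 0.84050 mol Si, 1.68100 mol O.
Total oxygen = 2.52412 mol. Normalization factor = 6/2.52412 = 2.37707.
Ca per 6 O = 0.42121 × 2.37707 = 1.001.

1.001 Ca apfu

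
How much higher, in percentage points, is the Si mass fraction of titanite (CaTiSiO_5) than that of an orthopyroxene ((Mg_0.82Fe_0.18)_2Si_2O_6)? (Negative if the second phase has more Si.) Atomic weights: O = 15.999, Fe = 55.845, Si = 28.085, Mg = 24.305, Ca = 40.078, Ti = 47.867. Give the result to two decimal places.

-12.15 percentage points

Si in CaTiSiO_5: molar mass 196.025 g/mol; 1×28.085 = 28.085 g → 14.33 wt%.
Si in (Mg_0.82Fe_0.18)_2Si_2O_6: molar mass 212.128 g/mol; 2×28.085 = 56.170 g → 26.48 wt%.
Difference = 14.33 − 26.48 = -12.15 percentage points.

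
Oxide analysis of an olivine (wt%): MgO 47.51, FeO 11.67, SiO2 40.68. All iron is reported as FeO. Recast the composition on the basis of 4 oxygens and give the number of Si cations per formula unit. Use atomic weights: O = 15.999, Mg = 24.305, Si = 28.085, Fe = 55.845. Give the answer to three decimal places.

1.005 Si apfu

47.51 wt% MgO ÷ 40.304 g/mol = 1.17879 mol, giving 1.17879 Mg and 1.17879 O.
11.67 wt% FeO ÷ 71.844 g/mol = 0.16244 mol, giving 0.16244 Fe and 0.16244 O.
40.68 wt% SiO2 ÷ 60.083 g/mol = 0.67706 mol, giving 0.67706 Si and 1.35412 O.
Oxygen sums to 2.69535; scaling by 4/2.69535 = 1.48404 puts the formula on 4 O.
Si: 0.67706 × 1.48404 = 1.005 atoms per formula unit.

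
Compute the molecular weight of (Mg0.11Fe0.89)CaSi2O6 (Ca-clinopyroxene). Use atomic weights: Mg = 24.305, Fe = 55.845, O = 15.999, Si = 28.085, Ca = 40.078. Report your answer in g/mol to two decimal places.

The formula mass is the sum 0.11(24.305) + 0.89(55.845) + 1(40.078) + 2(28.085) + 6(15.999).

244.62 g/mol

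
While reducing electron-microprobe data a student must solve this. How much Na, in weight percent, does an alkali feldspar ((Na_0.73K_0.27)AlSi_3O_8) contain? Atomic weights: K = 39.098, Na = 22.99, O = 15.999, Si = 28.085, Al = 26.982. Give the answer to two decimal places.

Molar mass of (Na_0.73K_0.27)AlSi_3O_8: 0.73*22.99 + 0.27*39.098 + 1*26.982 + 3*28.085 + 8*15.999 = 266.568 g/mol.
Mass of Na per formula unit: 0.73 × 22.99 = 16.783 g.
Weight fraction Na = 16.783 / 266.568 = 0.0630.

6.30 weight percent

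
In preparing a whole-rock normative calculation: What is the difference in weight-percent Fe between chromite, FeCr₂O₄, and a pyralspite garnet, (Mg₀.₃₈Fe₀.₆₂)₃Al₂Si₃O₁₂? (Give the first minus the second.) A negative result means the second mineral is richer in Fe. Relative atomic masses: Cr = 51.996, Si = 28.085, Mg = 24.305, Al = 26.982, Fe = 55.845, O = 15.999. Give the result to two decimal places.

2.46 percentage points

First mineral: 55.845 g Fe in 223.833 g formula = 24.95 wt% Fe.
Second mineral: 103.872 g Fe in 461.786 g formula = 22.49 wt% Fe.
24.95% − 22.49% gives a difference of 2.46 percentage points.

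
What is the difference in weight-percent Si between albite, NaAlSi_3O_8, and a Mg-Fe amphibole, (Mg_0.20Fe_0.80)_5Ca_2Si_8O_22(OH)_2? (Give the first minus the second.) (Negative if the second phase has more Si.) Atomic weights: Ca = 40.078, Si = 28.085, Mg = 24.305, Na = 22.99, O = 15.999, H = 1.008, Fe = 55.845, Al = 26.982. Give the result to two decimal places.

8.19 percentage points

First mineral: 84.255 g Si in 262.219 g formula = 32.13 wt% Si.
Second mineral: 224.680 g Si in 938.513 g formula = 23.94 wt% Si.
32.13% − 23.94% gives a difference of 8.19 percentage points.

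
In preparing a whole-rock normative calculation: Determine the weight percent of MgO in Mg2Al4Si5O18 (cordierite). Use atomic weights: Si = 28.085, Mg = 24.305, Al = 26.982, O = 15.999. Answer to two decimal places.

Molar mass of Mg2Al4Si5O18 = 2*24.305 + 4*26.982 + 5*28.085 + 18*15.999 = 584.945 g/mol.
Each formula unit contains 2 Mg, equivalent to 2/1 = 2.0000 mol MgO.
M(MgO) = 1×24.305 + 1×15.999 = 40.304 g/mol.
Mass of MgO per formula unit = 2.0000 × 40.304 = 80.608 g.
MgO wt% = 80.608 / 584.945 × 100 = 13.78%.

13.78 wt%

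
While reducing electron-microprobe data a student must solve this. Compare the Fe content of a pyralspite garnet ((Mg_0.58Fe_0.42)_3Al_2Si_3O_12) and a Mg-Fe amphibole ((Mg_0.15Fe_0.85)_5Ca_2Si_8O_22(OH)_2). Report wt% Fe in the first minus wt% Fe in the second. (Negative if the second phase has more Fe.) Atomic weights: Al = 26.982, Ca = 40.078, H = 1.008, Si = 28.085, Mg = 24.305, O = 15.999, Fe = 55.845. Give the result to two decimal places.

-9.19 percentage points

First mineral: 70.365 g Fe in 442.862 g formula = 15.89 wt% Fe.
Second mineral: 237.341 g Fe in 946.398 g formula = 25.08 wt% Fe.
15.89% − 25.08% gives a difference of -9.19 percentage points.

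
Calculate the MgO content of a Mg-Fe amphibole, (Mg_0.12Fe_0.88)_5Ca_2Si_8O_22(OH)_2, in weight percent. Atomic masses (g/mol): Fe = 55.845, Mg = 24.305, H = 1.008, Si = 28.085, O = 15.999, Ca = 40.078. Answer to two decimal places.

Formula mass = 951.129 g/mol.
0.60 Mg → 0.6000 mol MgO per formula unit; M(MgO) = 40.304, so MgO mass = 24.182 g.
24.182/951.129 × 100 = 2.54 wt%.

2.54 wt%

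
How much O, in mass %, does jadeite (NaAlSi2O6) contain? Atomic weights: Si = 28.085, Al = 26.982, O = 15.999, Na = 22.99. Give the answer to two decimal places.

Formula mass = 1·22.99 + 1·26.982 + 2·28.085 + 6·15.999 = 202.136 g/mol, of which 95.994 g is O.
So O makes up 95.994/202.136 = 0.4749 of the mass, i.e. 47.49%.

47.49 mass %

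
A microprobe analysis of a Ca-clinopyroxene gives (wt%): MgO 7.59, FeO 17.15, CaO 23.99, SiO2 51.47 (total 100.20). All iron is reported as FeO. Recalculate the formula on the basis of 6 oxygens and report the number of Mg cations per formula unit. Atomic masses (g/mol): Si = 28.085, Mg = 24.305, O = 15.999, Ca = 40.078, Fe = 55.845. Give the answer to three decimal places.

7.59 wt% MgO ÷ 40.304 g/mol = 0.18832 mol, giving 0.18832 Mg and 0.18832 O.
17.15 wt% FeO ÷ 71.844 g/mol = 0.23871 mol, giving 0.23871 Fe and 0.23871 O.
23.99 wt% CaO ÷ 56.077 g/mol = 0.42780 mol, giving 0.42780 Ca and 0.42780 O.
51.47 wt% SiO2 ÷ 60.083 g/mol = 0.85665 mol, giving 0.85665 Si and 1.71330 O.
Oxygen sums to 2.56813; scaling by 6/2.56813 = 2.33633 puts the formula on 6 O.
Mg: 0.18832 × 2.33633 = 0.440 atoms per formula unit.

0.440 Mg apfu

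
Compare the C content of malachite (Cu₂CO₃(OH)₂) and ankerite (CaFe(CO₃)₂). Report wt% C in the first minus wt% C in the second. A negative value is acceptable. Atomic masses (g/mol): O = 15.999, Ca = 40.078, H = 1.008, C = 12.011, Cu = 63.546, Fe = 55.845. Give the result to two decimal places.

C in Cu₂CO₃(OH)₂: molar mass 221.114 g/mol; 1×12.011 = 12.011 g → 5.43 wt%.
C in CaFe(CO₃)₂: molar mass 215.939 g/mol; 2×12.011 = 24.022 g → 11.12 wt%.
Difference = 5.43 − 11.12 = -5.69 percentage points.

-5.69 percentage points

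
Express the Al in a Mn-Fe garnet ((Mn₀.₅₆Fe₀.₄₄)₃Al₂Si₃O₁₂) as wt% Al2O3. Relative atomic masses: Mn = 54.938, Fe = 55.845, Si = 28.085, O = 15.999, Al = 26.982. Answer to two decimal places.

20.55 wt%

Formula mass = 496.218 g/mol.
2 Al → 1.0000 mol Al2O3 per formula unit; M(Al2O3) = 101.961, so Al2O3 mass = 101.961 g.
101.961/496.218 × 100 = 20.55 wt%.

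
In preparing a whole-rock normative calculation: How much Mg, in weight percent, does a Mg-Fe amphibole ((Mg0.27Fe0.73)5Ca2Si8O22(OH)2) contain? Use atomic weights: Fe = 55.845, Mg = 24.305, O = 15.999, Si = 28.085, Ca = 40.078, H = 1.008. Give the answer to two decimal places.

Molar mass of (Mg0.27Fe0.73)5Ca2Si8O22(OH)2: 1.35×24.305 + 3.65×55.845 + 2×40.078 + 8×28.085 + 24×15.999 + 2×1.008 = 927.474 g/mol.
Mass of Mg per formula unit: 1.35 × 24.305 = 32.812 g.
Weight fraction Mg = 32.812 / 927.474 = 0.0354.

3.54 weight percent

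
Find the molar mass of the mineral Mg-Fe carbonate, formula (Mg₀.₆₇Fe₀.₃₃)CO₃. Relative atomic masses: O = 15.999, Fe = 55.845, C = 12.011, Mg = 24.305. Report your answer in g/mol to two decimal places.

The formula mass is the sum 0.67·24.305 + 0.33·55.845 + 1·12.011 + 3·15.999.

94.72 g/mol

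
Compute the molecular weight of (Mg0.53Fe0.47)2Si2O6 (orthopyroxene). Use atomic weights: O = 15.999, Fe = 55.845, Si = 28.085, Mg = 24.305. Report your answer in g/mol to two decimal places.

230.42 g/mol

M = 1.06(24.305) + 0.94(55.845) + 2(28.085) + 6(15.999)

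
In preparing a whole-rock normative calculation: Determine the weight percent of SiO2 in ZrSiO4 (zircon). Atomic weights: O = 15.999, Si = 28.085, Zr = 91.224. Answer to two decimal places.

Formula mass = 183.305 g/mol.
1 Si → 1.0000 mol SiO2 per formula unit; M(SiO2) = 60.083, so SiO2 mass = 60.083 g.
60.083/183.305 × 100 = 32.78 wt%.

32.78 wt%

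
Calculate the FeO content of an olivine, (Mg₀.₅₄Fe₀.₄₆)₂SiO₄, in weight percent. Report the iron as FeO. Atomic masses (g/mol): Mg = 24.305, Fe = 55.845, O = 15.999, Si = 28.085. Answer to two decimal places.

Formula mass = 169.708 g/mol.
0.92 Fe → 0.9200 mol FeO per formula unit; M(FeO) = 71.844, so FeO mass = 66.096 g.
66.096/169.708 × 100 = 38.95 wt%.

38.95 wt%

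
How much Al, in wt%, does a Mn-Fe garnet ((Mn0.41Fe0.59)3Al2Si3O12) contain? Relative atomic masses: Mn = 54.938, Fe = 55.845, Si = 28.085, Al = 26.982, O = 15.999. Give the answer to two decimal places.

10.87 wt%

Molar mass of (Mn0.41Fe0.59)3Al2Si3O12: 1.23*54.938 + 1.77*55.845 + 2*26.982 + 3*28.085 + 12*15.999 = 496.626 g/mol.
Mass of Al per formula unit: 2 × 26.982 = 53.964 g.
Weight fraction Al = 53.964 / 496.626 = 0.1087.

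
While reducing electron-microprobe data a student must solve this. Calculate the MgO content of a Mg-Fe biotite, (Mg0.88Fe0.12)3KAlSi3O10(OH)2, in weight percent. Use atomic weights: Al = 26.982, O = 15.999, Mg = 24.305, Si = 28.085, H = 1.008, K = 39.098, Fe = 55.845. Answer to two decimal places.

M((Mg0.88Fe0.12)3KAlSi3O10(OH)2) = 428.608 g/mol; M(MgO) = 40.304 g/mol.
Moles MgO per formula unit = 2.64 Mg ÷ 1 = 2.6400.
MgO fraction = (2.6400 × 40.304) / 428.608 = 106.403/428.608 = 0.2483.

24.83 wt%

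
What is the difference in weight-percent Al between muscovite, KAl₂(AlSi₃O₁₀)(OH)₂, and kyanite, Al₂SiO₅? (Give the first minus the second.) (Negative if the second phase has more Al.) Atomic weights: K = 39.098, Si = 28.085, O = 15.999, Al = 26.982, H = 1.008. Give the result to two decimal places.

First mineral: 80.946 g Al in 398.303 g formula = 20.32 wt% Al.
Second mineral: 53.964 g Al in 162.044 g formula = 33.30 wt% Al.
20.32% − 33.30% gives a difference of -12.98 percentage points.

-12.98 percentage points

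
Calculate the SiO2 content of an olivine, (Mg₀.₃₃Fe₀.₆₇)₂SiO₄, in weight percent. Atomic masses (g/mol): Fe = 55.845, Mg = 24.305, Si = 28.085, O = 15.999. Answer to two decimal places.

Molar mass of (Mg₀.₃₃Fe₀.₆₇)₂SiO₄ = 0.66*24.305 + 1.34*55.845 + 1*28.085 + 4*15.999 = 182.955 g/mol.
Each formula unit contains 1 Si, equivalent to 1/1 = 1.0000 mol SiO2.
M(SiO2) = 1×28.085 + 2×15.999 = 60.083 g/mol.
Mass of SiO2 per formula unit = 1.0000 × 60.083 = 60.083 g.
SiO2 wt% = 60.083 / 182.955 × 100 = 32.84%.

32.84 wt%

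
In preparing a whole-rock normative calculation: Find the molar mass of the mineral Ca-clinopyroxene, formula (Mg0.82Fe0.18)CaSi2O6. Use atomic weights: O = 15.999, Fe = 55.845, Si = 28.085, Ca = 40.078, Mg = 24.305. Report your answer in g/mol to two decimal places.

222.22 g/mol

Mg: 0.82 × 24.305 = 19.9301
Fe: 0.18 × 55.845 = 10.0521
Ca: 1 × 40.078 = 40.0780
Si: 2 × 28.085 = 56.1700
O: 6 × 15.999 = 95.9940
Summing the contributions gives the formula mass.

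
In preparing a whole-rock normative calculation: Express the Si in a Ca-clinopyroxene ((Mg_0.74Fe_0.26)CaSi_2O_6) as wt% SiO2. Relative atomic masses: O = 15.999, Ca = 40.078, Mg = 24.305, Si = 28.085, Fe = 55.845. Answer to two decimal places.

Formula mass = 224.747 g/mol.
2 Si → 2.0000 mol SiO2 per formula unit; M(SiO2) = 60.083, so SiO2 mass = 120.166 g.
120.166/224.747 × 100 = 53.47 wt%.

53.47 wt%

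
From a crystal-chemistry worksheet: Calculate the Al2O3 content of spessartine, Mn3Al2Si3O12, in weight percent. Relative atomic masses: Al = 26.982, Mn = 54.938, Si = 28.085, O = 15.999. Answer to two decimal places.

Molar mass of Mn3Al2Si3O12 = 3·54.938 + 2·26.982 + 3·28.085 + 12·15.999 = 495.021 g/mol.
Each formula unit contains 2 Al, equivalent to 2/2 = 1.0000 mol Al2O3.
M(Al2O3) = 2×26.982 + 3×15.999 = 101.961 g/mol.
Mass of Al2O3 per formula unit = 1.0000 × 101.961 = 101.961 g.
Al2O3 wt% = 101.961 / 495.021 × 100 = 20.60%.

20.60 wt%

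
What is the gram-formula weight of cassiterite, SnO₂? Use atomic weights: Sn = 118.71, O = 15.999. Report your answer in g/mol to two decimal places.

150.71 g/mol

The formula mass is the sum 1*118.71 + 2*15.999.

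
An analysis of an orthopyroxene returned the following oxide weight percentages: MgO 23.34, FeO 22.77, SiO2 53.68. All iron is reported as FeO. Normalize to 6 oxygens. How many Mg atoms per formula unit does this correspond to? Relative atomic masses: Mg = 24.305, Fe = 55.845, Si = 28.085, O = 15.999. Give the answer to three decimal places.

1.295 Mg apfu

MgO (M=40.304): mol = 0.57910; Mg = 0.57910, O = 0.57910.
FeO (M=71.844): mol = 0.31694; Fe = 0.31694, O = 0.31694.
SiO2 (M=60.083): mol = 0.89343; Si = 0.89343, O = 1.78686.
ΣO = 2.68290; factor = 6/ΣO = 2.23639.
Mg apfu = 0.57910 × 2.23639 = 1.295.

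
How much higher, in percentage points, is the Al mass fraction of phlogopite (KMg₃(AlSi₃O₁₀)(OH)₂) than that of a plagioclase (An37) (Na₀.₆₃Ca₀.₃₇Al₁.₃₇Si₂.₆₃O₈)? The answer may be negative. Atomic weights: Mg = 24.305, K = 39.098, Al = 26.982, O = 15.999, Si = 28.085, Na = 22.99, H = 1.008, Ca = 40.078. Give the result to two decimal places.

-7.32 percentage points

Al in KMg₃(AlSi₃O₁₀)(OH)₂: molar mass 417.254 g/mol; 1×26.982 = 26.982 g → 6.47 wt%.
Al in Na₀.₆₃Ca₀.₃₇Al₁.₃₇Si₂.₆₃O₈: molar mass 268.133 g/mol; 1.37×26.982 = 36.965 g → 13.79 wt%.
Difference = 6.47 − 13.79 = -7.32 percentage points.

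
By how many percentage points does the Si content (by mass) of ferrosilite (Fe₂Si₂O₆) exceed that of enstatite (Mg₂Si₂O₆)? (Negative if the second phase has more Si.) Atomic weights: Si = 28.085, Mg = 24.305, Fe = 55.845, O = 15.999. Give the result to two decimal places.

-6.69 percentage points

M(Fe₂Si₂O₆) = 263.854 g/mol, so wt% Si = 56.170/263.854 × 100 = 21.29%.
M(Mg₂Si₂O₆) = 200.774 g/mol, so wt% Si = 56.170/200.774 × 100 = 27.98%.
21.29 − 27.98 = -6.69 pp.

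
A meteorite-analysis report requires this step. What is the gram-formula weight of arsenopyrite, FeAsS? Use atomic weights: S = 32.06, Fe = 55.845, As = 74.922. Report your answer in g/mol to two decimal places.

The formula mass is the sum 1×55.845 + 1×74.922 + 1×32.06.

162.83 g/mol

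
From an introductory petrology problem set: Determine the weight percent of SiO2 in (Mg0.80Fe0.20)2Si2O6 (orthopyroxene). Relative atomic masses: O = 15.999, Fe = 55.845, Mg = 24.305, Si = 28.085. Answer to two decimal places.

Molar mass of (Mg0.80Fe0.20)2Si2O6 = 1.60×24.305 + 0.40×55.845 + 2×28.085 + 6×15.999 = 213.390 g/mol.
Each formula unit contains 2 Si, equivalent to 2/1 = 2.0000 mol SiO2.
M(SiO2) = 1×28.085 + 2×15.999 = 60.083 g/mol.
Mass of SiO2 per formula unit = 2.0000 × 60.083 = 120.166 g.
SiO2 wt% = 120.166 / 213.390 × 100 = 56.31%.

56.31 wt%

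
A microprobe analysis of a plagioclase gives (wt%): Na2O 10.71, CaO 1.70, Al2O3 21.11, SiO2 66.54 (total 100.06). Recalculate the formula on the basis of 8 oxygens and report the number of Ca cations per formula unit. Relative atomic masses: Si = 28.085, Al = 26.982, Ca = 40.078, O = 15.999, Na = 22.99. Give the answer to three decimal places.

Na2O (M=61.979): mol = 0.17280; Na = 0.34560, O = 0.17280.
CaO (M=56.077): mol = 0.03032; Ca = 0.03032, O = 0.03032.
Al2O3 (M=101.961): mol = 0.20704; Al = 0.41408, O = 0.62112.
SiO2 (M=60.083): mol = 1.10747; Si = 1.10747, O = 2.21494.
ΣO = 3.03918; factor = 8/ΣO = 2.63229.
Ca apfu = 0.03032 × 2.63229 = 0.080.

0.080 Ca apfu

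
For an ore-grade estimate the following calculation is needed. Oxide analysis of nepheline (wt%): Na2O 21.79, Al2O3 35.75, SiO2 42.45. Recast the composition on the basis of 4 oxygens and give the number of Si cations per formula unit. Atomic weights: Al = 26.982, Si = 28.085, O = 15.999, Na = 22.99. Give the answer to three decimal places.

21.79 wt% Na2O ÷ 61.979 g/mol = 0.35157 mol, giving 0.70314 Na and 0.35157 O.
35.75 wt% Al2O3 ÷ 101.961 g/mol = 0.35062 mol, giving 0.70124 Al and 1.05186 O.
42.45 wt% SiO2 ÷ 60.083 g/mol = 0.70652 mol, giving 0.70652 Si and 1.41304 O.
Oxygen sums to 2.81647; scaling by 4/2.81647 = 1.42022 puts the formula on 4 O.
Si: 0.70652 × 1.42022 = 1.003 atoms per formula unit.

1.003 Si apfu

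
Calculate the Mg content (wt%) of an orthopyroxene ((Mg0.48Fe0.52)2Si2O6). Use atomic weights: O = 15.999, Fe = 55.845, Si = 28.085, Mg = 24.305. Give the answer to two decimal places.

M((Mg0.48Fe0.52)2Si2O6) = 233.576 g/mol.
Mg contributes 0.96 × 24.305 = 23.333 g per mole.
23.333/233.576 = 0.0999 → 9.99%.

9.99 wt%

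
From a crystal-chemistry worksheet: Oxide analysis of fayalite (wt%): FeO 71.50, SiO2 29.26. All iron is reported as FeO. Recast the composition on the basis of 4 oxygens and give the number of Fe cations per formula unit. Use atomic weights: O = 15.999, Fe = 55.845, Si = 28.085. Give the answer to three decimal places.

2.022 Fe apfu

71.50 wt% FeO ÷ 71.844 g/mol = 0.99521 mol, giving 0.99521 Fe and 0.99521 O.
29.26 wt% SiO2 ÷ 60.083 g/mol = 0.48699 mol, giving 0.48699 Si and 0.97398 O.
Oxygen sums to 1.96919; scaling by 4/1.96919 = 2.03129 puts the formula on 4 O.
Fe: 0.99521 × 2.03129 = 2.022 atoms per formula unit.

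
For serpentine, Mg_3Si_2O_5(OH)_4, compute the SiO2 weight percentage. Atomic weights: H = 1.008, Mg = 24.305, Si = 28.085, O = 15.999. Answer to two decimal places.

43.36 wt%

M(Mg_3Si_2O_5(OH)_4) = 277.108 g/mol; M(SiO2) = 60.083 g/mol.
Moles SiO2 per formula unit = 2 Si ÷ 1 = 2.0000.
SiO2 fraction = (2.0000 × 60.083) / 277.108 = 120.166/277.108 = 0.4336.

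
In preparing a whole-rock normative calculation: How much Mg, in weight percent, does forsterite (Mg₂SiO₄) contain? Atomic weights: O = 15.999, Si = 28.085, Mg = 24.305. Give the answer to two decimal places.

Molar mass of Mg₂SiO₄: 2*24.305 + 1*28.085 + 4*15.999 = 140.691 g/mol.
Mass of Mg per formula unit: 2 × 24.305 = 48.610 g.
Weight fraction Mg = 48.610 / 140.691 = 0.3455.

34.55 weight percent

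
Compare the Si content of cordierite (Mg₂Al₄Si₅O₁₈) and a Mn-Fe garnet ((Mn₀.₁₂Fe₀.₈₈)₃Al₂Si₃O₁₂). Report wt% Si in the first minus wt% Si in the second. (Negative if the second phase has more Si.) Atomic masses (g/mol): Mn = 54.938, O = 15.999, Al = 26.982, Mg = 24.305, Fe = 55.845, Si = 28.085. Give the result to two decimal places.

First mineral: 140.425 g Si in 584.945 g formula = 24.01 wt% Si.
Second mineral: 84.255 g Si in 497.415 g formula = 16.94 wt% Si.
24.01% − 16.94% gives a difference of 7.07 percentage points.

7.07 percentage points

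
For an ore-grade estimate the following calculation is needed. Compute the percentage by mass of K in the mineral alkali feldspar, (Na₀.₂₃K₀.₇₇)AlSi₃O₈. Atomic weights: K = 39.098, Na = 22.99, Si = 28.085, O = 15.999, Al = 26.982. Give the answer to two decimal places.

10.96 wt%

Formula mass = 0.23*22.99 + 0.77*39.098 + 1*26.982 + 3*28.085 + 8*15.999 = 274.622 g/mol, of which 30.105 g is K.
So K makes up 30.105/274.622 = 0.1096 of the mass, i.e. 10.96%.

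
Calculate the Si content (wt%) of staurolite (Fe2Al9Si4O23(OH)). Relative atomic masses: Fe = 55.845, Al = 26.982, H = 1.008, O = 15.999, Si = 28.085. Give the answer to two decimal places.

13.19 wt%

Molar mass of Fe2Al9Si4O23(OH): 2·55.845 + 9·26.982 + 4·28.085 + 24·15.999 + 1·1.008 = 851.852 g/mol.
Mass of Si per formula unit: 4 × 28.085 = 112.340 g.
Weight fraction Si = 112.340 / 851.852 = 0.1319.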